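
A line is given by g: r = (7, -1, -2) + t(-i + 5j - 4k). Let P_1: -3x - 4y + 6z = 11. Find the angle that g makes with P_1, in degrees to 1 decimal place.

sin θ = |n·v| / (|n||v|) = |-41| / (√61 · √42) = 0.81002.
θ ≈ 54.1°.

54.1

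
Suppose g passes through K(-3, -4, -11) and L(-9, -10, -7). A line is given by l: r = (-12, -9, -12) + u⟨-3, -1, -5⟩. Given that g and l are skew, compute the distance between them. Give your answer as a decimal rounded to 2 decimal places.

A direction vector for g is L − K = (-6, -6, 4).
Common perpendicular direction n = (-6, -6, 4) × (-3, -1, -5) = (34, -42, -12).
With w = (-12, -9, -12) − (-3, -4, -11) = (-9, -5, -1), w · n = -84.
Distance = |w · n| / |n| = |-84| / √3064 ≈ 1.52.

1.52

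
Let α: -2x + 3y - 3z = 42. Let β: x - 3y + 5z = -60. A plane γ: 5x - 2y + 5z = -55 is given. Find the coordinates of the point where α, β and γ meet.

(0, 5, -9)

Solving the 3×3 linear system -2x + 3y - 3z = 42, x - 3y + 5z = -60, 5x - 2y + 5z = -55 (e.g. by elimination or Cramer's rule, determinant = 31) gives (0, 5, -9).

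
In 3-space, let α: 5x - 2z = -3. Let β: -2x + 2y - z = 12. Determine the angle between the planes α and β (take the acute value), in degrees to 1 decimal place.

60.3

cos θ = |n₁·n₂| / (|n₁||n₂|) = |-8| / (√29 · √9).
θ = arccos(0.49519) ≈ 60.3°.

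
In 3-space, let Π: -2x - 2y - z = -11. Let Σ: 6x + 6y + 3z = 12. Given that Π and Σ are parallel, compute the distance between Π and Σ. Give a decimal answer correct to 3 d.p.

2.333

Rescale Σ by 1/(-3): -2x - 2y - z = -4. Then distance = |-11 − (-4)| / √9 ≈ 2.333.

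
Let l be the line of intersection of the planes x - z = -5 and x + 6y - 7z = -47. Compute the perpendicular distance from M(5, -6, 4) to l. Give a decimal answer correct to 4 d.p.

6.4807

Direction of l: (1, 0, -1) × (1, 6, -7) = (6, 6, 6).
A point on l: solving the two plane equations with x = 5 gives (5, 3, 10).
Taking (5, 3, 10) on l with direction v = (6, 6, 6): w = M − (5, 3, 10) = (0, -9, -6), and w × v = (-18, -36, 54).
Distance = |w × v| / |v| = √4536 / √108 ≈ 6.4807.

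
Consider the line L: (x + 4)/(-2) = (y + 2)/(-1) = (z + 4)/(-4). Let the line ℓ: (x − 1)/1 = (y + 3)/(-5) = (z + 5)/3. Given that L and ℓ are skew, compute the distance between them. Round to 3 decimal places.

L has direction (-2, -1, -4) through (-4, -2, -4).
ℓ has direction (1, -5, 3) through (1, -3, -5).
Common perpendicular direction n = (-2, -1, -4) × (1, -5, 3) = (-23, 2, 11).
With w = (1, -3, -5) − (-4, -2, -4) = (5, -1, -1), w · n = -128.
Distance = |w · n| / |n| = |-128| / √654 ≈ 5.005.

5.005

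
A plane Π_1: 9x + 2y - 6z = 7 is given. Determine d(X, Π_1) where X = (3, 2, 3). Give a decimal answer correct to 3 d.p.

n·X − d = (9)·(3) + (2)·(2) + (-6)·(3) − 7 = 6; |n| = √121.
Distance = |6| / √121 = 6/√121 ≈ 0.545.

0.545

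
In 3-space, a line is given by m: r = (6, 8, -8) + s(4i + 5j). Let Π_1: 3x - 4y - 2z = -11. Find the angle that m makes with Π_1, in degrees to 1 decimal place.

sin θ = |n·v| / (|n||v|) = |-8| / (√29 · √41) = 0.23201.
θ ≈ 13.4°.

13.4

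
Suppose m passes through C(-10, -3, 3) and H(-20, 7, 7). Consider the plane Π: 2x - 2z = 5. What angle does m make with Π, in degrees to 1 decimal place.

42.3

A direction vector for m is H − C = (-10, 10, 4).
sin θ = |n·v| / (|n||v|) = |-28| / (√8 · √216) = 0.67358.
θ ≈ 42.3°.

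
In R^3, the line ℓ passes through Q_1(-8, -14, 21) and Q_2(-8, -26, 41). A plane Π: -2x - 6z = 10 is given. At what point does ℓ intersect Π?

A direction vector for ℓ is Q_2 − Q_1 = (0, -12, 20).
Substitute r = (-8, -14, 21) + t(0, -12, 20) into the plane: -110 + (-120)t = 10, so t = -1.
Intersection: (-8, -14, 21) + (-1)·(0, -12, 20) = (-8, -2, 1).

(-8, -2, 1)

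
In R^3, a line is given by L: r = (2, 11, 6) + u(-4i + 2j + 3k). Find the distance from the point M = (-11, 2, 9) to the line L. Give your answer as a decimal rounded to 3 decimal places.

Taking (2, 11, 6) on L with direction v = (-4, 2, 3): w = M − (2, 11, 6) = (-13, -9, 3), and w × v = (-33, 27, -62).
Distance = |w × v| / |v| = √5662 / √29 ≈ 13.973.

13.973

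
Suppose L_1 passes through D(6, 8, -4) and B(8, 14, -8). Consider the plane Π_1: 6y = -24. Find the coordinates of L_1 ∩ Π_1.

(2, -4, 4)

A direction vector for L_1 is B − D = (2, 6, -4).
Substitute r = (6, 8, -4) + t(2, 6, -4) into the plane: 48 + 36t = -24, so t = -2.
Intersection: (6, 8, -4) + (-2)·(2, 6, -4) = (2, -4, 4).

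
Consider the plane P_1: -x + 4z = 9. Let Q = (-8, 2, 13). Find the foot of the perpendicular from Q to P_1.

Foot = Q − λn with λ = (n·Q − d)/|n|² = (60 − 9)/17 = 3.
Foot = (-8, 2, 13) − 3·(-1, 0, 4) = (-5, 2, 1).

(-5, 2, 1)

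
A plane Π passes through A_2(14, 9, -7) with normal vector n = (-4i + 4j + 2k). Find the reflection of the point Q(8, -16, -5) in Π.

(-8, 0, 3)

Π: n·r = n·A_2 gives -4x + 4y + 2z = -34.
λ = (n·Q − d)/|n|² = (-106 − (-34))/36 = -2.
Reflection = Q − 2λn = (8, -16, -5) − (-4)·(-4, 4, 2) = (-8, 0, 3).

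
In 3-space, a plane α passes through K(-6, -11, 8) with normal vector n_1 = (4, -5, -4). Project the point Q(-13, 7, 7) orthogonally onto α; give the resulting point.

α: n_1·r = n_1·K gives 4x - 5y - 4z = -1.
Foot = Q − λn with λ = (n·Q − d)/|n|² = (-115 − (-1))/57 = -2.
Foot = (-13, 7, 7) − (-2)·(4, -5, -4) = (-5, -3, -1).

(-5, -3, -1)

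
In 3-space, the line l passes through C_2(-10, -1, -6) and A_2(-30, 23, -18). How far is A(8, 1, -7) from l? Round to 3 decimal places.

15.768

A direction vector for l is A_2 − C_2 = (-20, 24, -12).
Taking (-10, -1, -6) on l with direction v = (-20, 24, -12): w = A − (-10, -1, -6) = (18, 2, -1), and w × v = (0, 236, 472).
Distance = |w × v| / |v| = √278480 / √1120 ≈ 15.768.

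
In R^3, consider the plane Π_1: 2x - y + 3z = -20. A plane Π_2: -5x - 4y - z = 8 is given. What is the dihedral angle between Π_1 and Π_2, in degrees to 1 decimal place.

68.2

cos θ = |n₁·n₂| / (|n₁||n₂|) = |-9| / (√14 · √42).
θ = arccos(0.37115) ≈ 68.2°.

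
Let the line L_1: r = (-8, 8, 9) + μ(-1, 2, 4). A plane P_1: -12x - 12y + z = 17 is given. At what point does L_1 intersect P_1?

(-7, 6, 5)

Substitute r = (-8, 8, 9) + t(-1, 2, 4) into the plane: 9 + (-8)t = 17, so t = -1.
Intersection: (-8, 8, 9) + (-1)·(-1, 2, 4) = (-7, 6, 5).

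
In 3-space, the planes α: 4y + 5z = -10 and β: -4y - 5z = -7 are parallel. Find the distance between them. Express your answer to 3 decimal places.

Rescale β by 1/(-1): 4y + 5z = 7. Then distance = |-10 − 7| / √41 ≈ 2.655.

2.655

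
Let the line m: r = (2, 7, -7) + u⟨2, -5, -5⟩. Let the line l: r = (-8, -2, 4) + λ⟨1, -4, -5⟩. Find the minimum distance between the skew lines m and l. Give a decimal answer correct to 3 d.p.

Common perpendicular direction n = (2, -5, -5) × (1, -4, -5) = (5, 5, -3).
With w = (-8, -2, 4) − (2, 7, -7) = (-10, -9, 11), w · n = -128.
Distance = |w · n| / |n| = |-128| / √59 ≈ 16.664.

16.664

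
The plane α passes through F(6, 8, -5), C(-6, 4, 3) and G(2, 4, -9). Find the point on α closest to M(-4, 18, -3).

FC = (-12, -4, 8), FG = (-4, -4, -4); a normal to α is FC × FG = (48, -80, 32).
Using F: α has equation 48x - 80y + 32z = -512.
Foot = M − λn with λ = (n·M − d)/|n|² = (-1728 − (-512))/9728 = -1/8.
Foot = (-4, 18, -3) − (-1/8)·(48, -80, 32) = (2, 8, 1).

(2, 8, 1)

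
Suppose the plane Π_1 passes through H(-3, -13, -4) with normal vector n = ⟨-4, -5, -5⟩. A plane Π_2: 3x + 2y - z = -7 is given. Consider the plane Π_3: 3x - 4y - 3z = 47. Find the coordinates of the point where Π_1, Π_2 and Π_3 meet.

Π_1: n·r = n·H gives -4x - 5y - 5z = 97.
Solving the 3×3 linear system -4x - 5y - 5z = 97, 3x + 2y - z = -7, 3x - 4y - 3z = 47 (e.g. by elimination or Cramer's rule, determinant = 100) gives (-3, -5, -12).

(-3, -5, -12)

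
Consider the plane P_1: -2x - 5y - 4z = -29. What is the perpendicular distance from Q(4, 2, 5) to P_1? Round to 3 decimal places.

1.342

n·Q − d = (-2)·(4) + (-5)·(2) + (-4)·(5) − (-29) = -9; |n| = √45.
Distance = |-9| / √45 = 9/√45 ≈ 1.342.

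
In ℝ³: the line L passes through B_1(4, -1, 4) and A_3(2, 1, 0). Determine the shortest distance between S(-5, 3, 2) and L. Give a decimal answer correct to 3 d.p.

7.269

A direction vector for L is A_3 − B_1 = (-2, 2, -4).
Taking (4, -1, 4) on L with direction v = (-2, 2, -4): w = S − (4, -1, 4) = (-9, 4, -2), and w × v = (-12, -32, -10).
Distance = |w × v| / |v| = √1268 / √24 ≈ 7.269.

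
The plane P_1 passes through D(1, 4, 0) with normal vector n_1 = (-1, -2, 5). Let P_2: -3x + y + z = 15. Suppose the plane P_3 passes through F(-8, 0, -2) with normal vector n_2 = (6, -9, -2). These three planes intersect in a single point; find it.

P_1: n_1·r = n_1·D gives -x - 2y + 5z = -9.
P_3: n_2·r = n_2·F gives 6x - 9y - 2z = -44.
Solving the 3×3 linear system -x - 2y + 5z = -9, -3x + y + z = 15, 6x - 9y - 2z = -44 (e.g. by elimination or Cramer's rule, determinant = 98) gives (-5, 2, -2).

(-5, 2, -2)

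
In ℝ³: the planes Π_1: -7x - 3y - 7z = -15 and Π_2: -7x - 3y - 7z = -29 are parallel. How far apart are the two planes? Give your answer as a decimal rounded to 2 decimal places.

Same normal n = (-7, -3, -7) with |n| = √107; distance = |-15 − (-29)| / |n| = 14/√107 ≈ 1.35.

1.35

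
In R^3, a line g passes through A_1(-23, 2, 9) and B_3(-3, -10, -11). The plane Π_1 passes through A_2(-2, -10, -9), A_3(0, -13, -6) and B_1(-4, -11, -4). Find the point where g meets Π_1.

(-8, -7, -6)

A direction vector for g is B_3 − A_1 = (20, -12, -20).
A_2A_3 = (2, -3, 3), A_2B_1 = (-2, -1, 5); a normal to Π_1 is A_2A_3 × A_2B_1 = (-12, -16, -8).
Using A_2: Π_1 has equation -12x - 16y - 8z = 256.
Substitute r = (-23, 2, 9) + t(20, -12, -20) into the plane: 172 + 112t = 256, so t = 3/4.
Intersection: (-23, 2, 9) + (3/4)·(20, -12, -20) = (-8, -7, -6).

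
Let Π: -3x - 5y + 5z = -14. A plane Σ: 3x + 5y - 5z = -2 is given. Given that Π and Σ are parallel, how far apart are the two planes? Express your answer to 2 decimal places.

Rescale Σ by 1/(-1): -3x - 5y + 5z = 2. Then distance = |-14 − 2| / √59 ≈ 2.08.

2.08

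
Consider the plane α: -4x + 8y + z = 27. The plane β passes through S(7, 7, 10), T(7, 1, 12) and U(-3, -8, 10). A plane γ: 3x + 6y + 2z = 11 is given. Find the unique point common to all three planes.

(-3, 1, 7)

ST = (0, -6, 2), SU = (-10, -15, 0); a normal to β is ST × SU = (30, -20, -60).
Using S: β has equation 30x - 20y - 60z = -530.
Solving the 3×3 linear system -4x + 8y + z = 27, 30x - 20y - 60z = -530, 3x + 6y + 2z = 11 (e.g. by elimination or Cramer's rule, determinant = -2960) gives (-3, 1, 7).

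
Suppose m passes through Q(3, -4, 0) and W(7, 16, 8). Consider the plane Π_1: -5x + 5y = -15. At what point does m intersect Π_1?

(4, 1, 2)

A direction vector for m is W − Q = (4, 20, 8).
Substitute r = (3, -4, 0) + t(4, 20, 8) into the plane: -35 + 80t = -15, so t = 1/4.
Intersection: (3, -4, 0) + (1/4)·(4, 20, 8) = (4, 1, 2).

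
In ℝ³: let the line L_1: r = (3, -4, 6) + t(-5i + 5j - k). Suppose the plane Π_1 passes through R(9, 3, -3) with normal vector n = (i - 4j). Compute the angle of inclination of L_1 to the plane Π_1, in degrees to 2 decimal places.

Π_1: n·r = n·R gives x - 4y = -3.
sin θ = |n·v| / (|n||v|) = |-25| / (√17 · √51) = 0.84904.
θ ≈ 58.11°.

58.11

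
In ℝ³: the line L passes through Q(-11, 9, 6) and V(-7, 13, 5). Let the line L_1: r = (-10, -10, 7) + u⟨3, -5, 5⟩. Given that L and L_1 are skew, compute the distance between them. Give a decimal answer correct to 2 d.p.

9.96

A direction vector for L is V − Q = (4, 4, -1).
Common perpendicular direction n = (4, 4, -1) × (3, -5, 5) = (15, -23, -32).
With w = (-10, -10, 7) − (-11, 9, 6) = (1, -19, 1), w · n = 420.
Distance = |w · n| / |n| = |420| / √1778 ≈ 9.96.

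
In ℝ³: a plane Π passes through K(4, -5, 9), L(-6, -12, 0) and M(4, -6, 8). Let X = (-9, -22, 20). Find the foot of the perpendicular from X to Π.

(-6, -7, 5)

KL = (-10, -7, -9), KM = (0, -1, -1); a normal to Π is KL × KM = (-2, -10, 10).
Using K: Π has equation -2x - 10y + 10z = 132.
Foot = X − λn with λ = (n·X − d)/|n|² = (438 − 132)/204 = 3/2.
Foot = (-9, -22, 20) − (3/2)·(-2, -10, 10) = (-6, -7, 5).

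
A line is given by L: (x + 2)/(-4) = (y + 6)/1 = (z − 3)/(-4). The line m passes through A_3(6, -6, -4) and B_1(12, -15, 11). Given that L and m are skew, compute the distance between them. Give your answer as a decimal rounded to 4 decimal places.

L has direction (-4, 1, -4) through (-2, -6, 3).
A direction vector for m is B_1 − A_3 = (6, -9, 15).
Common perpendicular direction n = (-4, 1, -4) × (6, -9, 15) = (-21, 36, 30).
With w = (6, -6, -4) − (-2, -6, 3) = (8, 0, -7), w · n = -378.
Distance = |w · n| / |n| = |-378| / √2637 ≈ 7.3610.

7.3610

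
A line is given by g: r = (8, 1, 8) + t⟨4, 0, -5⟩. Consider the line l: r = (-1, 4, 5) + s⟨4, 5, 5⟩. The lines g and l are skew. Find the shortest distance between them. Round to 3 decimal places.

Common perpendicular direction n = (4, 0, -5) × (4, 5, 5) = (25, -40, 20).
With w = (-1, 4, 5) − (8, 1, 8) = (-9, 3, -3), w · n = -405.
Distance = |w · n| / |n| = |-405| / √2625 ≈ 7.905.

7.905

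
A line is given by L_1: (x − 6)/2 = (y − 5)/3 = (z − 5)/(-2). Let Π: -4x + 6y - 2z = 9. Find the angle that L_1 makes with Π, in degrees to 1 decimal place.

27.0

L_1 has direction (2, 3, -2) through (6, 5, 5).
sin θ = |n·v| / (|n||v|) = |14| / (√56 · √17) = 0.45374.
θ ≈ 27.0°.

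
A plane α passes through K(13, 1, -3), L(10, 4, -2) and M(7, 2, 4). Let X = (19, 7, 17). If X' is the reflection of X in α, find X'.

(-5, -11, -1)

KL = (-3, 3, 1), KM = (-6, 1, 7); a normal to α is KL × KM = (20, 15, 15).
Using K: α has equation 20x + 15y + 15z = 230.
λ = (n·X − d)/|n|² = (740 − 230)/850 = 3/5.
Reflection = X − 2λn = (19, 7, 17) − (6/5)·(20, 15, 15) = (-5, -11, -1).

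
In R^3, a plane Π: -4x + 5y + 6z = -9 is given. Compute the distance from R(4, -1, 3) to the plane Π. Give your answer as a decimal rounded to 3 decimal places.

n·R − d = (-4)·(4) + (5)·(-1) + (6)·(3) − (-9) = 6; |n| = √77.
Distance = |6| / √77 = 6/√77 ≈ 0.684.

0.684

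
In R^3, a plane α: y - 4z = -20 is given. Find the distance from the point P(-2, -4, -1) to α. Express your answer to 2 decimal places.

4.85

n·P − d = (0)·(-2) + (1)·(-4) + (-4)·(-1) − (-20) = 20; |n| = √17.
Distance = |20| / √17 = 20/√17 ≈ 4.85.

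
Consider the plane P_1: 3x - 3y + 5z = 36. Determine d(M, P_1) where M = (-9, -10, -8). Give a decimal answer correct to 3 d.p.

n·M − d = (3)·(-9) + (-3)·(-10) + (5)·(-8) − 36 = -73; |n| = √43.
Distance = |-73| / √43 = 73/√43 ≈ 11.132.

11.132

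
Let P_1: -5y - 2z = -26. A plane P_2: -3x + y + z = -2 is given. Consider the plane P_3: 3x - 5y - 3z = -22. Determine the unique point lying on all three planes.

Solving the 3×3 linear system -5y - 2z = -26, -3x + y + z = -2, 3x - 5y - 3z = -22 (e.g. by elimination or Cramer's rule, determinant = 6) gives (4, 2, 8).

(4, 2, 8)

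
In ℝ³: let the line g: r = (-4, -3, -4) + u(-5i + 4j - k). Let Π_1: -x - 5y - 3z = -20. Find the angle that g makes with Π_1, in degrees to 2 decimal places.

18.24

sin θ = |n·v| / (|n||v|) = |-12| / (√35 · √42) = 0.31298.
θ ≈ 18.24°.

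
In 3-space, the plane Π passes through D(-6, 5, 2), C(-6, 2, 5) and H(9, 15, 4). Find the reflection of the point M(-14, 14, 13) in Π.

DC = (0, -3, 3), DH = (15, 10, 2); a normal to Π is DC × DH = (-36, 45, 45).
Using D: Π has equation -36x + 45y + 45z = 531.
λ = (n·M − d)/|n|² = (1719 − 531)/5346 = 2/9.
Reflection = M − 2λn = (-14, 14, 13) − (4/9)·(-36, 45, 45) = (2, -6, -7).

(2, -6, -7)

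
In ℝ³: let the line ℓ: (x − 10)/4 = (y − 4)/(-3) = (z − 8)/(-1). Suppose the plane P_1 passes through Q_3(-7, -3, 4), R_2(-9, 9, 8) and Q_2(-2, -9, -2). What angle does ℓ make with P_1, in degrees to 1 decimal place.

28.8

ℓ has direction (4, -3, -1) through (10, 4, 8).
Q_3R_2 = (-2, 12, 4), Q_3Q_2 = (5, -6, -6); a normal to P_1 is Q_3R_2 × Q_3Q_2 = (-48, 8, -48).
Using Q_3: P_1 has equation -48x + 8y - 48z = 120.
sin θ = |n·v| / (|n||v|) = |-168| / (√4672 · √26) = 0.48203.
θ ≈ 28.8°.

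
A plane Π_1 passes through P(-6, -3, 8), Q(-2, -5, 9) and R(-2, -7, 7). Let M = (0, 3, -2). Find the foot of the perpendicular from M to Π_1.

(-6, -5, 6)

PQ = (4, -2, 1), PR = (4, -4, -1); a normal to Π_1 is PQ × PR = (6, 8, -8).
Using P: Π_1 has equation 6x + 8y - 8z = -124.
Foot = M − λn with λ = (n·M − d)/|n|² = (40 − (-124))/164 = 1.
Foot = (0, 3, -2) − 1·(6, 8, -8) = (-6, -5, 6).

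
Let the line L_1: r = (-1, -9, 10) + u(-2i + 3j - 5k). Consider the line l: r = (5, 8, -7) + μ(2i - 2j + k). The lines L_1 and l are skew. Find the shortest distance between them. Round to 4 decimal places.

13.3128

Common perpendicular direction n = (-2, 3, -5) × (2, -2, 1) = (-7, -8, -2).
With w = (5, 8, -7) − (-1, -9, 10) = (6, 17, -17), w · n = -144.
Distance = |w · n| / |n| = |-144| / √117 ≈ 13.3128.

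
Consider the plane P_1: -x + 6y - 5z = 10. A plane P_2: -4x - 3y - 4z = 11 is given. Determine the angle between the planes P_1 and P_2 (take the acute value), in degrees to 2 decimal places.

83.17

cos θ = |n₁·n₂| / (|n₁||n₂|) = |6| / (√62 · √41).
θ = arccos(0.11900) ≈ 83.17°.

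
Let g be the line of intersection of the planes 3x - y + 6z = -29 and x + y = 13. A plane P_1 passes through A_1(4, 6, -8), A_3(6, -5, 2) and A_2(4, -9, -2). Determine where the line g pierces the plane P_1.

(5, 8, -6)

Direction of g: (3, -1, 6) × (1, 1, 0) = (-6, 6, 4).
A point on g: solving the two plane equations with x = 14 gives (14, -1, -12).
A_1A_3 = (2, -11, 10), A_1A_2 = (0, -15, 6); a normal to P_1 is A_1A_3 × A_1A_2 = (84, -12, -30).
Using A_1: P_1 has equation 84x - 12y - 30z = 504.
Substitute r = (14, -1, -12) + t(-6, 6, 4) into the plane: 1548 + (-696)t = 504, so t = 3/2.
Intersection: (14, -1, -12) + (3/2)·(-6, 6, 4) = (5, 8, -6).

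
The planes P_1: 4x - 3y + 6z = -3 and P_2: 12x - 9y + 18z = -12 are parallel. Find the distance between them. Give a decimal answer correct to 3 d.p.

0.128

Rescale P_2 by 1/3: 4x - 3y + 6z = -4. Then distance = |-3 − (-4)| / √61 ≈ 0.128.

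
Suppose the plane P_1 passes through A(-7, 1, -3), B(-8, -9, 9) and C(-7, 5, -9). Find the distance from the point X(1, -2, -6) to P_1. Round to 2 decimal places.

AB = (-1, -10, 12), AC = (0, 4, -6); a normal to P_1 is AB × AC = (12, -6, -4).
Using A: P_1 has equation 12x - 6y - 4z = -78.
n·X − d = (12)·(1) + (-6)·(-2) + (-4)·(-6) − (-78) = 126; |n| = √196.
Distance = |126| / √196 = 126/√196 ≈ 9.00.

9.00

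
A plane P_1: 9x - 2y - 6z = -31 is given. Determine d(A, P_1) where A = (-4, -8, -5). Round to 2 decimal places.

n·A − d = (9)·(-4) + (-2)·(-8) + (-6)·(-5) − (-31) = 41; |n| = √121.
Distance = |41| / √121 = 41/√121 ≈ 3.73.

3.73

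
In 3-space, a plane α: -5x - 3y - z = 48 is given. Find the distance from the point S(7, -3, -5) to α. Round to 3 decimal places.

n·S − d = (-5)·(7) + (-3)·(-3) + (-1)·(-5) − 48 = -69; |n| = √35.
Distance = |-69| / √35 = 69/√35 ≈ 11.663.

11.663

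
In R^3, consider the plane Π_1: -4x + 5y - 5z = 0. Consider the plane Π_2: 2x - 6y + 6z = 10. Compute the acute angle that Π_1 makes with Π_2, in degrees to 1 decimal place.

16.2

cos θ = |n₁·n₂| / (|n₁||n₂|) = |-68| / (√66 · √76).
θ = arccos(0.96013) ≈ 16.2°.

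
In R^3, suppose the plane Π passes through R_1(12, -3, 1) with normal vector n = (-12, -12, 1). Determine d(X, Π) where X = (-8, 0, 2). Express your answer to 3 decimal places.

12.059

Π: n·r = n·R_1 gives -12x - 12y + z = -107.
n·X − d = (-12)·(-8) + (-12)·(0) + (1)·(2) − (-107) = 205; |n| = √289.
Distance = |205| / √289 = 205/√289 ≈ 12.059.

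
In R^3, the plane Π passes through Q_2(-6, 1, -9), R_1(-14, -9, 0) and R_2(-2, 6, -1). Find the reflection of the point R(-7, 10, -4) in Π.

Q_2R_1 = (-8, -10, 9), Q_2R_2 = (4, 5, 8); a normal to Π is Q_2R_1 × Q_2R_2 = (-125, 100, 0).
Using Q_2: Π has equation -125x + 100y = 850.
λ = (n·R − d)/|n|² = (1875 − 850)/25625 = 1/25.
Reflection = R − 2λn = (-7, 10, -4) − (2/25)·(-125, 100, 0) = (3, 2, -4).

(3, 2, -4)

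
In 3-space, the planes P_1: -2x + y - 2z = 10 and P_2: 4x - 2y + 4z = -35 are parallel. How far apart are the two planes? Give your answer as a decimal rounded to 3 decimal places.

2.500

Rescale P_2 by 1/(-2): -2x + y - 2z = 35/2. Then distance = |10 − (35/2)| / √9 ≈ 2.500.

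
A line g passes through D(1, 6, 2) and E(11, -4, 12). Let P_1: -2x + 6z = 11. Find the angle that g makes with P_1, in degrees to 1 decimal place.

A direction vector for g is E − D = (10, -10, 10).
sin θ = |n·v| / (|n||v|) = |40| / (√40 · √300) = 0.36515.
θ ≈ 21.4°.

21.4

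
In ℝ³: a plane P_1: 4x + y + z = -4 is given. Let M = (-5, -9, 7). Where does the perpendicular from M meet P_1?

Foot = M − λn with λ = (n·M − d)/|n|² = (-22 − (-4))/18 = -1.
Foot = (-5, -9, 7) − (-1)·(4, 1, 1) = (-1, -8, 8).

(-1, -8, 8)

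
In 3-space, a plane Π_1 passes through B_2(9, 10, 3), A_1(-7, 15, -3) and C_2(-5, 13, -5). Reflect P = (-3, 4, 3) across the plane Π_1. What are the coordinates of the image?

B_2A_1 = (-16, 5, -6), B_2C_2 = (-14, 3, -8); a normal to Π_1 is B_2A_1 × B_2C_2 = (-22, -44, 22).
Using B_2: Π_1 has equation -22x - 44y + 22z = -572.
λ = (n·P − d)/|n|² = (-44 − (-572))/2904 = 2/11.
Reflection = P − 2λn = (-3, 4, 3) − (4/11)·(-22, -44, 22) = (5, 20, -5).

(5, 20, -5)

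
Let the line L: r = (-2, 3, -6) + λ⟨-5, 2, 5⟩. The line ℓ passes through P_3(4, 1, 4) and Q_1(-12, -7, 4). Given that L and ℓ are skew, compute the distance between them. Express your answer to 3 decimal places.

A direction vector for ℓ is Q_1 − P_3 = (-16, -8, 0).
Common perpendicular direction n = (-5, 2, 5) × (-16, -8, 0) = (40, -80, 72).
With w = (4, 1, 4) − (-2, 3, -6) = (6, -2, 10), w · n = 1120.
Distance = |w · n| / |n| = |1120| / √13184 ≈ 9.754.

9.754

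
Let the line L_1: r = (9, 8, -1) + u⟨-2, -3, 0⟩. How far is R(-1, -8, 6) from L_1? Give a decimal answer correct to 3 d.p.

Taking (9, 8, -1) on L_1 with direction v = (-2, -3, 0): w = R − (9, 8, -1) = (-10, -16, 7), and w × v = (21, -14, -2).
Distance = |w × v| / |v| = √641 / √13 ≈ 7.022.

7.022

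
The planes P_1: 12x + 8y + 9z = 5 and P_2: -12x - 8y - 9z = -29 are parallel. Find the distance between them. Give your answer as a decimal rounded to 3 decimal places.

Rescale P_2 by 1/(-1): 12x + 8y + 9z = 29. Then distance = |5 − 29| / √289 ≈ 1.412.

1.412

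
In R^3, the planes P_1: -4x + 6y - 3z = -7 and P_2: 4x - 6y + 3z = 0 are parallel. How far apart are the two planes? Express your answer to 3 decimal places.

0.896

Rescale P_2 by 1/(-1): -4x + 6y - 3z = 0. Then distance = |-7 − 0| / √61 ≈ 0.896.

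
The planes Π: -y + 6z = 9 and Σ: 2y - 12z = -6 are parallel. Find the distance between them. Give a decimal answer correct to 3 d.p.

0.986

Rescale Σ by 1/(-2): -y + 6z = 3. Then distance = |9 − 3| / √37 ≈ 0.986.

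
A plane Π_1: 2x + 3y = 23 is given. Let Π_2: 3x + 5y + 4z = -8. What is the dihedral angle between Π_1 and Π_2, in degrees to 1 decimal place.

34.5

cos θ = |n₁·n₂| / (|n₁||n₂|) = |21| / (√13 · √50).
θ = arccos(0.82369) ≈ 34.5°.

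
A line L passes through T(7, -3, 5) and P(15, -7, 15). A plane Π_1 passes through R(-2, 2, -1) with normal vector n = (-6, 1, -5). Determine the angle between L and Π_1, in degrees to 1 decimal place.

A direction vector for L is P − T = (8, -4, 10).
Π_1: n·r = n·R gives -6x + y - 5z = 19.
sin θ = |n·v| / (|n||v|) = |-102| / (√62 · √180) = 0.96554.
θ ≈ 74.9°.

74.9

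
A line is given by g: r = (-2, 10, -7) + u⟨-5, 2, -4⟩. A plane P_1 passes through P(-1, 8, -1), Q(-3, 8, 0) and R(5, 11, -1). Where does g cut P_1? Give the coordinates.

PQ = (-2, 0, 1), PR = (6, 3, 0); a normal to P_1 is PQ × PR = (-3, 6, -6).
Using P: P_1 has equation -3x + 6y - 6z = 57.
Substitute r = (-2, 10, -7) + t(-5, 2, -4) into the plane: 108 + 51t = 57, so t = -1.
Intersection: (-2, 10, -7) + (-1)·(-5, 2, -4) = (3, 8, -3).

(3, 8, -3)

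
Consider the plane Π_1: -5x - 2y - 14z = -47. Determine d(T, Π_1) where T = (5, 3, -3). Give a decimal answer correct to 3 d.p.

3.867

n·T − d = (-5)·(5) + (-2)·(3) + (-14)·(-3) − (-47) = 58; |n| = √225.
Distance = |58| / √225 = 58/√225 ≈ 3.867.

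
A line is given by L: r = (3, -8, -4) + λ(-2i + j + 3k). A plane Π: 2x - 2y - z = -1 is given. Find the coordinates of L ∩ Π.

Substitute r = (3, -8, -4) + t(-2, 1, 3) into the plane: 26 + (-9)t = -1, so t = 3.
Intersection: (3, -8, -4) + 3·(-2, 1, 3) = (-3, -5, 5).

(-3, -5, 5)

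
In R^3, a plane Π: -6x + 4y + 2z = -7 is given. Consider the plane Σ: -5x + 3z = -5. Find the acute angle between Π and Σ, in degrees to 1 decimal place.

cos θ = |n₁·n₂| / (|n₁||n₂|) = |36| / (√56 · √34).
θ = arccos(0.82503) ≈ 34.4°.

34.4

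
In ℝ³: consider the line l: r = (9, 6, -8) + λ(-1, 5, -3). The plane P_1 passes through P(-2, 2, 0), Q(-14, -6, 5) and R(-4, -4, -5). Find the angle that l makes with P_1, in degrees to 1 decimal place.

PQ = (-12, -8, 5), PR = (-2, -6, -5); a normal to P_1 is PQ × PR = (70, -70, 56).
Using P: P_1 has equation 70x - 70y + 56z = -280.
sin θ = |n·v| / (|n||v|) = |-588| / (√12936 · √35) = 0.87386.
θ ≈ 60.9°.

60.9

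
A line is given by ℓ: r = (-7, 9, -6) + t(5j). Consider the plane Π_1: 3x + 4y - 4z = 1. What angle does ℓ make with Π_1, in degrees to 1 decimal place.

sin θ = |n·v| / (|n||v|) = |20| / (√41 · √25) = 0.62470.
θ ≈ 38.7°.

38.7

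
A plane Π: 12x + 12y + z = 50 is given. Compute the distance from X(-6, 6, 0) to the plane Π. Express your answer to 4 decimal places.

2.9412

n·X − d = (12)·(-6) + (12)·(6) + (1)·(0) − 50 = -50; |n| = √289.
Distance = |-50| / √289 = 50/√289 ≈ 2.9412.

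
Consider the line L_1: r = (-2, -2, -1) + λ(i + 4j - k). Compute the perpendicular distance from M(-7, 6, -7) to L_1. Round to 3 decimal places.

Taking (-2, -2, -1) on L_1 with direction v = (1, 4, -1): w = M − (-2, -2, -1) = (-5, 8, -6), and w × v = (16, -11, -28).
Distance = |w × v| / |v| = √1161 / √18 ≈ 8.031.

8.031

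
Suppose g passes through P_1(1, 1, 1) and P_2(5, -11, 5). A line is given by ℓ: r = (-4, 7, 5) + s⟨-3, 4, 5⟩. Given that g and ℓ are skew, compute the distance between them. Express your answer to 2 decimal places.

A direction vector for g is P_2 − P_1 = (4, -12, 4).
Common perpendicular direction n = (4, -12, 4) × (-3, 4, 5) = (-76, -32, -20).
With w = (-4, 7, 5) − (1, 1, 1) = (-5, 6, 4), w · n = 108.
Distance = |w · n| / |n| = |108| / √7200 ≈ 1.27.

1.27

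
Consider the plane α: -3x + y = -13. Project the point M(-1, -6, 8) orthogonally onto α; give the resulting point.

(2, -7, 8)

Foot = M − λn with λ = (n·M − d)/|n|² = (-3 − (-13))/10 = 1.
Foot = (-1, -6, 8) − 1·(-3, 1, 0) = (2, -7, 8).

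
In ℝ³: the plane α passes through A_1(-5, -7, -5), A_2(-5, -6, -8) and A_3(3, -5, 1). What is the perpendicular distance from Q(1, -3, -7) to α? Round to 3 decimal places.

0.286

A_1A_2 = (0, 1, -3), A_1A_3 = (8, 2, 6); a normal to α is A_1A_2 × A_1A_3 = (12, -24, -8).
Using A_1: α has equation 12x - 24y - 8z = 148.
n·Q − d = (12)·(1) + (-24)·(-3) + (-8)·(-7) − 148 = -8; |n| = √784.
Distance = |-8| / √784 = 8/√784 ≈ 0.286.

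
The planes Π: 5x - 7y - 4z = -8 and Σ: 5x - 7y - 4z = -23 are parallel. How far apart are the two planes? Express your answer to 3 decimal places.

1.581

Same normal n = (5, -7, -4) with |n| = √90; distance = |-8 − (-23)| / |n| = 15/√90 ≈ 1.581.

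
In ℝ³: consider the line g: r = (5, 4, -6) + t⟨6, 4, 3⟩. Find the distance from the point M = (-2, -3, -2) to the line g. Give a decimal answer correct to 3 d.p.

7.672

Taking (5, 4, -6) on g with direction v = (6, 4, 3): w = M − (5, 4, -6) = (-7, -7, 4), and w × v = (-37, 45, 14).
Distance = |w × v| / |v| = √3590 / √61 ≈ 7.672.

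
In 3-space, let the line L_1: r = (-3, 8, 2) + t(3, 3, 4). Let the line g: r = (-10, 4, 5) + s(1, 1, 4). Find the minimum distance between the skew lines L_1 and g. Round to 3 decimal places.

2.121

Common perpendicular direction n = (3, 3, 4) × (1, 1, 4) = (8, -8, 0).
With w = (-10, 4, 5) − (-3, 8, 2) = (-7, -4, 3), w · n = -24.
Distance = |w · n| / |n| = |-24| / √128 ≈ 2.121.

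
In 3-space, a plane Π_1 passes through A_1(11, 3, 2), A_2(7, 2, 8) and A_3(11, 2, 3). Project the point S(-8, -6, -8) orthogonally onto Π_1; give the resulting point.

A_1A_2 = (-4, -1, 6), A_1A_3 = (0, -1, 1); a normal to Π_1 is A_1A_2 × A_1A_3 = (5, 4, 4).
Using A_1: Π_1 has equation 5x + 4y + 4z = 75.
Foot = S − λn with λ = (n·S − d)/|n|² = (-96 − 75)/57 = -3.
Foot = (-8, -6, -8) − (-3)·(5, 4, 4) = (7, 6, 4).

(7, 6, 4)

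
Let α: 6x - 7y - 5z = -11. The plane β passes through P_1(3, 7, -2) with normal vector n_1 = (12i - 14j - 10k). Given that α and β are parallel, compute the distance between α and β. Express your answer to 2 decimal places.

β: n_1·r = n_1·P_1 gives 12x - 14y - 10z = -42.
Rescale β by 1/2: 6x - 7y - 5z = -21. Then distance = |-11 − (-21)| / √110 ≈ 0.95.

0.95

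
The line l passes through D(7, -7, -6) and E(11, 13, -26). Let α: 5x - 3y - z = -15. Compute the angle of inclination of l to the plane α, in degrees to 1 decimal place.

6.8

A direction vector for l is E − D = (4, 20, -20).
sin θ = |n·v| / (|n||v|) = |-20| / (√35 · √816) = 0.11835.
θ ≈ 6.8°.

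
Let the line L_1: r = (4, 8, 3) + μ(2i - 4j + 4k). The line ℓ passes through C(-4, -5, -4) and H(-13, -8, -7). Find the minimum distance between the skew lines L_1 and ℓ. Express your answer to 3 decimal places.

A direction vector for ℓ is H − C = (-9, -3, -3).
Common perpendicular direction n = (2, -4, 4) × (-9, -3, -3) = (24, -30, -42).
With w = (-4, -5, -4) − (4, 8, 3) = (-8, -13, -7), w · n = 492.
Distance = |w · n| / |n| = |492| / √3240 ≈ 8.644.

8.644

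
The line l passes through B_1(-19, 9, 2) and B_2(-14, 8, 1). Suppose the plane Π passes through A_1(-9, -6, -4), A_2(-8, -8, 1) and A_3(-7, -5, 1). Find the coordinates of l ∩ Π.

(-4, 6, -1)

A direction vector for l is B_2 − B_1 = (5, -1, -1).
A_1A_2 = (1, -2, 5), A_1A_3 = (2, 1, 5); a normal to Π is A_1A_2 × A_1A_3 = (-15, 5, 5).
Using A_1: Π has equation -15x + 5y + 5z = 85.
Substitute r = (-19, 9, 2) + t(5, -1, -1) into the plane: 340 + (-85)t = 85, so t = 3.
Intersection: (-19, 9, 2) + 3·(5, -1, -1) = (-4, 6, -1).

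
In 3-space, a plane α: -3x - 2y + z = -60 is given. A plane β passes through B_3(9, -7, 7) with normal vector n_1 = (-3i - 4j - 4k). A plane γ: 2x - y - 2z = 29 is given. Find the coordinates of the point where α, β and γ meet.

(9, 11, -11)

β: n_1·r = n_1·B_3 gives -3x - 4y - 4z = -27.
Solving the 3×3 linear system -3x - 2y + z = -60, -3x - 4y - 4z = -27, 2x - y - 2z = 29 (e.g. by elimination or Cramer's rule, determinant = 27) gives (9, 11, -11).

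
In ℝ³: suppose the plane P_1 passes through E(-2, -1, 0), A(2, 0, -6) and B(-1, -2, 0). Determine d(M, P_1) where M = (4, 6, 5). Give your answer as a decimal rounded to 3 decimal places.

EA = (4, 1, -6), EB = (1, -1, 0); a normal to P_1 is EA × EB = (-6, -6, -5).
Using E: P_1 has equation -6x - 6y - 5z = 18.
n·M − d = (-6)·(4) + (-6)·(6) + (-5)·(5) − 18 = -103; |n| = √97.
Distance = |-103| / √97 = 103/√97 ≈ 10.458.

10.458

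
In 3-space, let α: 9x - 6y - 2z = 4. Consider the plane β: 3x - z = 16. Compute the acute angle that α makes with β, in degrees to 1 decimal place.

cos θ = |n₁·n₂| / (|n₁||n₂|) = |29| / (√121 · √10).
θ = arccos(0.83369) ≈ 33.5°.

33.5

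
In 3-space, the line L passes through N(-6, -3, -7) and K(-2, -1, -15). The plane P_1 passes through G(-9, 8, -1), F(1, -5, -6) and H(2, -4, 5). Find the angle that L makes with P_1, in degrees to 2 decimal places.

35.59

A direction vector for L is K − N = (4, 2, -8).
GF = (10, -13, -5), GH = (11, -12, 6); a normal to P_1 is GF × GH = (-138, -115, 23).
Using G: P_1 has equation -138x - 115y + 23z = 299.
sin θ = |n·v| / (|n||v|) = |-966| / (√32798 · √84) = 0.58199.
θ ≈ 35.59°.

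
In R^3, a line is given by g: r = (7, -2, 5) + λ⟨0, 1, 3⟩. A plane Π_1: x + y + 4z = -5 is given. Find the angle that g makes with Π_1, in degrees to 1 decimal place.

75.7

sin θ = |n·v| / (|n||v|) = |13| / (√18 · √10) = 0.96896.
θ ≈ 75.7°.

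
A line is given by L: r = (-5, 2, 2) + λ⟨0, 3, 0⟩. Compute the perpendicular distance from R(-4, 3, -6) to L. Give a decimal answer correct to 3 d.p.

Taking (-5, 2, 2) on L with direction v = (0, 3, 0): w = R − (-5, 2, 2) = (1, 1, -8), and w × v = (24, 0, 3).
Distance = |w × v| / |v| = √585 / √9 ≈ 8.062.

8.062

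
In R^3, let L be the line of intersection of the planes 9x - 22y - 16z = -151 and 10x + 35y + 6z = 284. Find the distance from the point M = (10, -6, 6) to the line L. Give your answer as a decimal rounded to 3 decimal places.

10.402

Direction of L: (9, -22, -16) × (10, 35, 6) = (428, -214, 535).
A point on L: solving the two plane equations with x = 1 gives (1, 8, -1).
Taking (1, 8, -1) on L with direction v = (428, -214, 535): w = M − (1, 8, -1) = (9, -14, 7), and w × v = (-5992, -1819, 4066).
Distance = |w × v| / |v| = √55745181 / √515205 ≈ 10.402.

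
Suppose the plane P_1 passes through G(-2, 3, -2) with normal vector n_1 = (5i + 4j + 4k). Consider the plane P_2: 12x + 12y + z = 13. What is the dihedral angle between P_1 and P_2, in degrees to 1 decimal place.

P_1: n_1·r = n_1·G gives 5x + 4y + 4z = -6.
cos θ = |n₁·n₂| / (|n₁||n₂|) = |112| / (√57 · √289).
θ = arccos(0.87263) ≈ 29.2°.

29.2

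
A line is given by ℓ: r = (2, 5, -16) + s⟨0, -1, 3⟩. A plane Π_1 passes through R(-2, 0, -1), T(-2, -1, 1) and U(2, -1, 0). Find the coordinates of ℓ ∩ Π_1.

(2, 1, -4)

RT = (0, -1, 2), RU = (4, -1, 1); a normal to Π_1 is RT × RU = (1, 8, 4).
Using R: Π_1 has equation x + 8y + 4z = -6.
Substitute r = (2, 5, -16) + t(0, -1, 3) into the plane: -22 + 4t = -6, so t = 4.
Intersection: (2, 5, -16) + 4·(0, -1, 3) = (2, 1, -4).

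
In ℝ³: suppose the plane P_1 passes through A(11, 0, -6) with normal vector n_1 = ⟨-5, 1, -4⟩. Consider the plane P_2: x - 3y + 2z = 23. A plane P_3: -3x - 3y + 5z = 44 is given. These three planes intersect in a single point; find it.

P_1: n_1·r = n_1·A gives -5x + y - 4z = -31.
Solving the 3×3 linear system -5x + y - 4z = -31, x - 3y + 2z = 23, -3x - 3y + 5z = 44 (e.g. by elimination or Cramer's rule, determinant = 82) gives (0, -3, 7).

(0, -3, 7)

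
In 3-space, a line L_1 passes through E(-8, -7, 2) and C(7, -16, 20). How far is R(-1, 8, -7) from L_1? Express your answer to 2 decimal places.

A direction vector for L_1 is C − E = (15, -9, 18).
Taking (-8, -7, 2) on L_1 with direction v = (15, -9, 18): w = R − (-8, -7, 2) = (7, 15, -9), and w × v = (189, -261, -288).
Distance = |w × v| / |v| = √186786 / √630 ≈ 17.22.

17.22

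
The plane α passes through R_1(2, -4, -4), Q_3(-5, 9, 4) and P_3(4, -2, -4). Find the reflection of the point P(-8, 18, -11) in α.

(4, 6, 19)

R_1Q_3 = (-7, 13, 8), R_1P_3 = (2, 2, 0); a normal to α is R_1Q_3 × R_1P_3 = (-16, 16, -40).
Using R_1: α has equation -16x + 16y - 40z = 64.
λ = (n·P − d)/|n|² = (856 − 64)/2112 = 3/8.
Reflection = P − 2λn = (-8, 18, -11) − (3/4)·(-16, 16, -40) = (4, 6, 19).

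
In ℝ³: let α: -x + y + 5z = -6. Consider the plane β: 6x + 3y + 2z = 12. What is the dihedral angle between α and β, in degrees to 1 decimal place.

cos θ = |n₁·n₂| / (|n₁||n₂|) = |7| / (√27 · √49).
θ = arccos(0.19245) ≈ 78.9°.

78.9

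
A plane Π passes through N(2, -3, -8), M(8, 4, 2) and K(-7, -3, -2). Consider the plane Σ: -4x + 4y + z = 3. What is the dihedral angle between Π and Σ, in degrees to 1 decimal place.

NM = (6, 7, 10), NK = (-9, 0, 6); a normal to Π is NM × NK = (42, -126, 63).
Using N: Π has equation 42x - 126y + 63z = -42.
cos θ = |n₁·n₂| / (|n₁||n₂|) = |-609| / (√21609 · √33).
θ = arccos(0.72118) ≈ 43.8°.

43.8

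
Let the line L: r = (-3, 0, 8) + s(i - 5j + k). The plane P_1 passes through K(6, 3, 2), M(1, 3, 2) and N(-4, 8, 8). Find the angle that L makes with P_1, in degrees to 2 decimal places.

59.59

KM = (-5, 0, 0), KN = (-10, 5, 6); a normal to P_1 is KM × KN = (0, 30, -25).
Using K: P_1 has equation 30y - 25z = 40.
sin θ = |n·v| / (|n||v|) = |-175| / (√1525 · √27) = 0.86242.
θ ≈ 59.59°.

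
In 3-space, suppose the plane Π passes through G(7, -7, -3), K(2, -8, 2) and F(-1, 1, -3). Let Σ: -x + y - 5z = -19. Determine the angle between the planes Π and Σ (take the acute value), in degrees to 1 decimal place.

51.5

GK = (-5, -1, 5), GF = (-8, 8, 0); a normal to Π is GK × GF = (-40, -40, -48).
Using G: Π has equation -40x - 40y - 48z = 144.
cos θ = |n₁·n₂| / (|n₁||n₂|) = |240| / (√5504 · √27).
θ = arccos(0.62257) ≈ 51.5°.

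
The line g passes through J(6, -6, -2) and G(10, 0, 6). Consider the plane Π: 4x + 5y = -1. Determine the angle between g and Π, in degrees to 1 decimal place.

41.8

A direction vector for g is G − J = (4, 6, 8).
sin θ = |n·v| / (|n||v|) = |46| / (√41 · √116) = 0.66702.
θ ≈ 41.8°.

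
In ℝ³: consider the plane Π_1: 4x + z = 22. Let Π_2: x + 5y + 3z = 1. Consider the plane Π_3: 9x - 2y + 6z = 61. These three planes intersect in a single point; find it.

Solving the 3×3 linear system 4x + z = 22, x + 5y + 3z = 1, 9x - 2y + 6z = 61 (e.g. by elimination or Cramer's rule, determinant = 97) gives (5, -2, 2).

(5, -2, 2)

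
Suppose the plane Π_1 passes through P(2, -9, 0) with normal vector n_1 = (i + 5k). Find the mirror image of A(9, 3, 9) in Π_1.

(5, 3, -11)

Π_1: n_1·r = n_1·P gives x + 5z = 2.
λ = (n·A − d)/|n|² = (54 − 2)/26 = 2.
Reflection = A − 2λn = (9, 3, 9) − 4·(1, 0, 5) = (5, 3, -11).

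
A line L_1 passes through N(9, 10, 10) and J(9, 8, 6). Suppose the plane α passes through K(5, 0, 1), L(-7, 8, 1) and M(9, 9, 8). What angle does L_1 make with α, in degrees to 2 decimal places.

30.52

A direction vector for L_1 is J − N = (0, -2, -4).
KL = (-12, 8, 0), KM = (4, 9, 7); a normal to α is KL × KM = (56, 84, -140).
Using K: α has equation 56x + 84y - 140z = 140.
sin θ = |n·v| / (|n||v|) = |392| / (√29792 · √20) = 0.50783.
θ ≈ 30.52°.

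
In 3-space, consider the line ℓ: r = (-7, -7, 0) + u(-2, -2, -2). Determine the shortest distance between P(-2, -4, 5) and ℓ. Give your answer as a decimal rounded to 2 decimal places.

Taking (-7, -7, 0) on ℓ with direction v = (-2, -2, -2): w = P − (-7, -7, 0) = (5, 3, 5), and w × v = (4, 0, -4).
Distance = |w × v| / |v| = √32 / √12 ≈ 1.63.

1.63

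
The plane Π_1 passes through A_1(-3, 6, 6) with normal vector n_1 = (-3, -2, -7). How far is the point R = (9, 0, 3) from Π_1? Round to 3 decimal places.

Π_1: n_1·r = n_1·A_1 gives -3x - 2y - 7z = -45.
n·R − d = (-3)·(9) + (-2)·(0) + (-7)·(3) − (-45) = -3; |n| = √62.
Distance = |-3| / √62 = 3/√62 ≈ 0.381.

0.381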